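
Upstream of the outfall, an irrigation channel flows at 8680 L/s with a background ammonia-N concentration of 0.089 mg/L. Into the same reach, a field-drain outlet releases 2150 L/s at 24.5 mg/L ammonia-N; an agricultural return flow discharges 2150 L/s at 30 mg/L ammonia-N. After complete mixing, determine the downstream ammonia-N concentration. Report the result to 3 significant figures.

9.09 mg/L

Flow-weighted average: C = (8680·0.08900 + 2150·24.50 + 2150·30.00) / 12980 = 117900/12980 = 9.087 mg/L.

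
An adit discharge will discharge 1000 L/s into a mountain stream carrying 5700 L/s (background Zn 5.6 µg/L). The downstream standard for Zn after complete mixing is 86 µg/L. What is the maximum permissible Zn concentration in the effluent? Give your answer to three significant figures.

At the limit, (Qr·Cr + Qe·Cₑ)/(Qr + Qe) = 86:
Cₑ = (6700·86 − 5700·5.600) / 1000 = 544.3 µg/L.

544 µg/L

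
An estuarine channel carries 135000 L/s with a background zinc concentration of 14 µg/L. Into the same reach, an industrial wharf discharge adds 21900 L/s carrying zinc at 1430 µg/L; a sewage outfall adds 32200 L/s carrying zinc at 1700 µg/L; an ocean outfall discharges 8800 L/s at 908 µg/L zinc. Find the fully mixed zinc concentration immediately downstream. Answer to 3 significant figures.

485 µg/L

After mixing, C = (135000·14.00 + 21900·1430 + 32200·1700 + 8800·908.0) / 197900 = 95940000/197900 = 484.8 µg/L.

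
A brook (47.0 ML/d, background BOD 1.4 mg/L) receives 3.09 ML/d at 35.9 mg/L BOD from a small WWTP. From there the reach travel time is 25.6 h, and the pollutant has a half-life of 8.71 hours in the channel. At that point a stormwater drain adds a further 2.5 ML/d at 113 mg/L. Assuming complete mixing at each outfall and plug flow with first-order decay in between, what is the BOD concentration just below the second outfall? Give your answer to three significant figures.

5.81 mg/L

Mass balance: C = (47.00·1.400 + 3.090·35.90) / 50.09 = 176.7/50.09 = 3.528 mg/L; combined flow 50.09 ML/d.
Half-life 8.71 h → k = ln 2 / 8.71 = 0.07958 h⁻¹ = 1.910 d⁻¹.
Decay over the reach: 3.528·exp(−kt) = 3.528·0.1304 = 0.4600 mg/L.
Second outfall: C = (50.09·0.4600 + 2.500·113.0)/52.59 = 5.810 mg/L.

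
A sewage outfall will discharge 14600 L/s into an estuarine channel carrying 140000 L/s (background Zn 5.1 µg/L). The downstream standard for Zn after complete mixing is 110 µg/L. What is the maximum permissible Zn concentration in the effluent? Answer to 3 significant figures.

At the limit, (Qr·Cr + Qe·Cₑ)/(Qr + Qe) = 110:
Cₑ = (154600·110 − 140000·5.100) / 14600 = 1116 µg/L.

1120 µg/L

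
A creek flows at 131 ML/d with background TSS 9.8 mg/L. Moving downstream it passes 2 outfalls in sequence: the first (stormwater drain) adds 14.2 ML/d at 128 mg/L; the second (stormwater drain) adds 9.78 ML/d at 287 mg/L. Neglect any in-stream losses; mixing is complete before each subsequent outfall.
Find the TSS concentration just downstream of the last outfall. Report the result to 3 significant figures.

38.1 mg/L

Below outfall 1: Q → 145.2 ML/d, C = (131.0·9.800 + 14.20·128.0)/145.2 = 21.36 mg/L.
Below outfall 2: Q → 155.0 ML/d, C = (145.2·21.36 + 9.780·287.0)/155.0 = 38.12 mg/L.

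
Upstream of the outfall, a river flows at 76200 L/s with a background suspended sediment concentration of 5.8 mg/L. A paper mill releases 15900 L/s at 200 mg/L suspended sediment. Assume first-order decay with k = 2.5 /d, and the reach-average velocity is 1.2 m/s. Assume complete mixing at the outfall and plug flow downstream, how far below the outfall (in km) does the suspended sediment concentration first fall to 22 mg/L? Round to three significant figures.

24.1 km

After mixing, C = (76200·5.800 + 15900·200.0) / 92100 = 3622000/92100 = 39.33 mg/L.
Set 39.33·exp(−k·t) = 22 → t = ln(39.33/22)/k = 20070 s = 5.576 h.
Distance = v·t = 1.2·20070 = 24090 m = 24.09 km.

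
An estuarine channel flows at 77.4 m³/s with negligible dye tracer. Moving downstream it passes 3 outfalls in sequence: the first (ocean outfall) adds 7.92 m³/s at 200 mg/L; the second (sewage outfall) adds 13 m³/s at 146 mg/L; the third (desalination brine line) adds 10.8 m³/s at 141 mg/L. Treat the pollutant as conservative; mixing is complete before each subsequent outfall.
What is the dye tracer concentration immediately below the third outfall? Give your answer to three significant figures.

45.9 mg/L

After outfall 1: Q = 77.40 + 7.920 = 85.32 m³/s; C = (77.40·0 + 7.920·200.0)/85.32 = 18.57 mg/L.
After outfall 2: Q = 85.32 + 13.00 = 98.32 m³/s; C = (85.32·18.57 + 13.00·146.0)/98.32 = 35.41 mg/L.
After outfall 3: Q = 98.32 + 10.80 = 109.1 m³/s; C = (98.32·35.41 + 10.80·141.0)/109.1 = 45.87 mg/L.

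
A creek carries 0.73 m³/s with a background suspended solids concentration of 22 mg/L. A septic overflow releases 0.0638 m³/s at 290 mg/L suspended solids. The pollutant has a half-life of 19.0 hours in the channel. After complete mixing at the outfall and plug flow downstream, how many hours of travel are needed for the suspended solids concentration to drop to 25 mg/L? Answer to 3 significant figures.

15.2 h

After mixing, C = (0.7300·22.00 + 0.06380·290.0) / 0.7938 = 34.56/0.7938 = 43.54 mg/L.
Half-life 19.0 h → k = ln 2 / 19.0 = 0.03648 h⁻¹ = 0.8756 d⁻¹.
43.54·exp(−k·t) = 25 → t = ln(43.54/25)/k = 54750 s = 15.21 h.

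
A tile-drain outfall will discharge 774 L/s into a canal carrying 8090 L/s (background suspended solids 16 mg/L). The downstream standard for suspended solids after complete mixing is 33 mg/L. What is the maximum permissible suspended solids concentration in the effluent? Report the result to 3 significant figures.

At the limit, (Qr·Cr + Qe·Cₑ)/(Qr + Qe) = 33:
Cₑ = (8864·33 − 8090·16.00) / 774.0 = 210.7 mg/L.

211 mg/L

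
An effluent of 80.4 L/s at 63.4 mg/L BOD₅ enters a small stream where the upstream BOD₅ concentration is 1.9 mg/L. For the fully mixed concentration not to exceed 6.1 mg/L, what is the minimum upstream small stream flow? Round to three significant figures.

1100 L/s

Set C_mix = 6.1: (Q·1.900 + 80.40·63.40) / (Q + 80.40) = 6.1
→ Q = 80.40·(63.40 − 6.1)/(6.1 − 1.900) = 1097 L/s.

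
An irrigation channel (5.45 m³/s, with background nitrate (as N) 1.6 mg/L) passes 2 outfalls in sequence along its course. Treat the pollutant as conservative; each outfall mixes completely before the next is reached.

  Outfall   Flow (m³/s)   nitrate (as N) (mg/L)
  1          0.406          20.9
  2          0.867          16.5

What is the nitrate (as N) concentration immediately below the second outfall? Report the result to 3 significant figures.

4.69 mg/L

Below outfall 1: Q → 5.856 m³/s, C = (5.450·1.600 + 0.4060·20.90)/5.856 = 2.938 mg/L.
Below outfall 2: Q → 6.723 m³/s, C = (5.856·2.938 + 0.8670·16.50)/6.723 = 4.687 mg/L.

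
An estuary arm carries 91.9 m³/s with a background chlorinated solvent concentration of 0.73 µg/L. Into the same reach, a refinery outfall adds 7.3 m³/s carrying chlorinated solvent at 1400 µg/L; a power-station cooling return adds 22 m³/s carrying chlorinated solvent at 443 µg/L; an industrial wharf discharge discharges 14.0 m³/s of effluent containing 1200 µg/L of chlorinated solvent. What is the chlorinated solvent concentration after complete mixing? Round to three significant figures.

272 µg/L

Flow-weighted average: C = (91.90·0.7300 + 7.300·1400 + 22.00·443.0 + 14.00·1200) / 135.2 = 36830/135.2 = 272.4 µg/L.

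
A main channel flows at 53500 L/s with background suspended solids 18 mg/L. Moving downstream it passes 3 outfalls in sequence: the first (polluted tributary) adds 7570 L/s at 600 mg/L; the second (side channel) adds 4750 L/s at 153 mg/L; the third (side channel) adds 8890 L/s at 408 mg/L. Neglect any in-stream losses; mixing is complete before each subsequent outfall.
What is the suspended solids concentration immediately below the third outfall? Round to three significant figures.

132 mg/L

After outfall 1: Q = 53500 + 7570 = 61070 L/s; C = (53500·18.00 + 7570·600.0)/61070 = 90.14 mg/L.
After outfall 2: Q = 61070 + 4750 = 65820 L/s; C = (61070·90.14 + 4750·153.0)/65820 = 94.68 mg/L.
After outfall 3: Q = 65820 + 8890 = 74710 L/s; C = (65820·94.68 + 8890·408.0)/74710 = 132.0 mg/L.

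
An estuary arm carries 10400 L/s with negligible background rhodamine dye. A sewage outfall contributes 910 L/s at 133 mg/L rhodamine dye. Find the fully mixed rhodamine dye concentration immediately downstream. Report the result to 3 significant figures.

10.7 mg/L

Mass balance: C = (10400·0 + 910.0·133.0) / 11310 = 121000/11310 = 10.70 mg/L.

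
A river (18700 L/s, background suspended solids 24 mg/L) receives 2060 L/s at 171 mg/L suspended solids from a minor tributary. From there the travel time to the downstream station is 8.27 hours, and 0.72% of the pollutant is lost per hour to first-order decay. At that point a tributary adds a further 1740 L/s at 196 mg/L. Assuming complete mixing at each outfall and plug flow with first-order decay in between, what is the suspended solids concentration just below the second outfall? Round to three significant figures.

48.7 mg/L

Mass balance: C = (18700·24.00 + 2060·171.0) / 20760 = 801100/20760 = 38.59 mg/L; combined flow 20760 L/s.
0.72%/h lost → k = −ln(1 − 0.0072) = 0.007226 h⁻¹.
Decay over the reach: 38.59·exp(−kt) = 38.59·0.9420 = 36.35 mg/L.
At the second outfall, C = (20760·36.35 + 1740·196.0) / (20760 + 1740) = 48.69 mg/L.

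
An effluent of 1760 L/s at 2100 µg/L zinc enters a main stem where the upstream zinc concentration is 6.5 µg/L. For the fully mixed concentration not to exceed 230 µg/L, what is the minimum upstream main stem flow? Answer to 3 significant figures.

14700 L/s

Set C_mix = 230: (Q·6.500 + 1760·2100) / (Q + 1760) = 230
→ Q = 1760·(2100 − 230)/(230 − 6.500) = 14730 L/s.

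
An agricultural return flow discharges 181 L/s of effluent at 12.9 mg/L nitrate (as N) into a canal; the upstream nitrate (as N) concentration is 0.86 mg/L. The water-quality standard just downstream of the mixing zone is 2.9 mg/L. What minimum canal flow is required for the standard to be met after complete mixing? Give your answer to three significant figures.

Set C_mix = 2.9: (Q·0.8600 + 181.0·12.90) / (Q + 181.0) = 2.9
→ Q = 181.0·(12.90 − 2.9)/(2.9 − 0.8600) = 887.3 L/s.

887 L/s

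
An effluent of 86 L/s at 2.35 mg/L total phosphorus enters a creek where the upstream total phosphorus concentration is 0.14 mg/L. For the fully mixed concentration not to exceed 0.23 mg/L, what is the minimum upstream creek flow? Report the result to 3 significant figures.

2030 L/s

Set C_mix = 0.23: (Q·0.1400 + 86.00·2.350) / (Q + 86.00) = 0.23
→ Q = 86.00·(2.350 − 0.23)/(0.23 − 0.1400) = 2026 L/s.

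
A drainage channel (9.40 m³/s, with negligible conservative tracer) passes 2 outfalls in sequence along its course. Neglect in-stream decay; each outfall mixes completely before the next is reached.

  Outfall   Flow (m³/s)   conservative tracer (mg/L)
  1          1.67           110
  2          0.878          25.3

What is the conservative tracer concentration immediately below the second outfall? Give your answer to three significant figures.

17.2 mg/L

Outfall 1: combined Q = 11.07 m³/s; C = (9.400·0 + 1.670·110.0)/11.07 = 16.59 mg/L.
Outfall 2: combined Q = 11.95 m³/s; C = (11.07·16.59 + 0.8780·25.30)/11.95 = 17.23 mg/L.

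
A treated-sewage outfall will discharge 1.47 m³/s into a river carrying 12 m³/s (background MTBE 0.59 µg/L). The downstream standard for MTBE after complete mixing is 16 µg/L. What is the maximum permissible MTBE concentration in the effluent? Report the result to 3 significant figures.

At the limit, (Qr·Cr + Qe·Cₑ)/(Qr + Qe) = 16:
Cₑ = (13.47·16 − 12.00·0.5900) / 1.470 = 141.8 µg/L.

142 µg/L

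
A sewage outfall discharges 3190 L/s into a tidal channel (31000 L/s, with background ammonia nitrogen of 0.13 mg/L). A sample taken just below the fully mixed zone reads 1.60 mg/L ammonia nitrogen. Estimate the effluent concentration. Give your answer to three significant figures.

Mass balance: 31000·0.1300 + 3190·Cₑ = 34190·1.600
→ Cₑ = (34190·1.600 − 31000·0.1300) / 3190 = 15.89 mg/L.

15.9 mg/L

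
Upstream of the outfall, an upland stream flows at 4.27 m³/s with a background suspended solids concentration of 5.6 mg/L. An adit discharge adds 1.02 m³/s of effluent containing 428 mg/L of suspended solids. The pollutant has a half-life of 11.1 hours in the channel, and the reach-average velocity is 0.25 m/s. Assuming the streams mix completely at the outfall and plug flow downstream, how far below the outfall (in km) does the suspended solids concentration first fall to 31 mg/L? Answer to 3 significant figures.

Conservation of mass: C = (4.270·5.600 + 1.020·428.0) / 5.290 = 460.5/5.290 = 87.05 mg/L.
Half-life 11.1 h → k = ln 2 / 11.1 = 0.06245 h⁻¹ = 1.499 d⁻¹.
Set 87.05·exp(−k·t) = 31 → t = ln(87.05/31)/k = 59520 s = 16.53 h.
Distance = v·t = 0.25·59520 = 14880 m = 14.88 km.

14.9 km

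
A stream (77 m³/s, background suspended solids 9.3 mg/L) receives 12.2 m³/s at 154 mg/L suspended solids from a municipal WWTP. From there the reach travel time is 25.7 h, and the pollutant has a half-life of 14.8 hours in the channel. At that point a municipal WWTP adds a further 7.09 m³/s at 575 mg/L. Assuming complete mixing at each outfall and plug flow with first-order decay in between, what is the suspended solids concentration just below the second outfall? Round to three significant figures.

After mixing, C = (77.00·9.300 + 12.20·154.0) / 89.20 = 2595/89.20 = 29.09 mg/L; combined flow 89.20 m³/s.
Half-life 14.8 h → k = ln 2 / 14.8 = 0.04683 h⁻¹ = 1.124 d⁻¹.
After decay, C = 29.09 × e^(−kt) = 29.09 × 0.3001 = 8.730 mg/L.
At the second outfall, C = (89.20·8.730 + 7.090·575.0) / (89.20 + 7.090) = 50.43 mg/L.

50.4 mg/L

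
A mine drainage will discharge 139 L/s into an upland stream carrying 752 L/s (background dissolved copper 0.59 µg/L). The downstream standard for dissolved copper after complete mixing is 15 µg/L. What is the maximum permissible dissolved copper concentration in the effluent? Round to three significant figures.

93.0 µg/L

At the limit, (Qr·Cr + Qe·Cₑ)/(Qr + Qe) = 15:
Cₑ = (891.0·15 − 752.0·0.5900) / 139.0 = 92.96 µg/L.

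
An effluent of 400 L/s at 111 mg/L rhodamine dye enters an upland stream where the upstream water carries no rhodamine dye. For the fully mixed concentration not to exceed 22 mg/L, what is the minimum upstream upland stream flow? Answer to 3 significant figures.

1620 L/s

Set C_mix = 22: (Q·0 + 400.0·111.0) / (Q + 400.0) = 22
→ Q = 400.0·(111.0 − 22)/(22 − 0) = 1618 L/s.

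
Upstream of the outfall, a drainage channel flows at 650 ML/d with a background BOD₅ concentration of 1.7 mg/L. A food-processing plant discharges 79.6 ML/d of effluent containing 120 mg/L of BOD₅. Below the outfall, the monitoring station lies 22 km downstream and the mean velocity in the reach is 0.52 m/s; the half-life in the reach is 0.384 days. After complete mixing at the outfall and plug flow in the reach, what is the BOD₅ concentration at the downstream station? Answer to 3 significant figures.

6.04 mg/L

Conservation of mass: C = (650.0·1.700 + 79.60·120.0) / 729.6 = 10660/729.6 = 14.61 mg/L.
Travel time t = 22·1000 / 0.52 = 42310 s = 11.75 h.
Half-life 0.384 d → k = ln 2 / 0.384 = 1.805 d⁻¹.
First-order decay: C = 14.61·exp(−k·t) = 14.61·0.4132 = 6.035 mg/L.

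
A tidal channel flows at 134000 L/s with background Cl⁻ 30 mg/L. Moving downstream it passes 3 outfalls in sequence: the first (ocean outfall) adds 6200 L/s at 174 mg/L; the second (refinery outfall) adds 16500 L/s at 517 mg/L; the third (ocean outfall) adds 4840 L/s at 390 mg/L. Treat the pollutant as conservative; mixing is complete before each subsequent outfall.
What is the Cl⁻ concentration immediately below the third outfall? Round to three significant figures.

Outfall 1: combined Q = 140200 L/s; C = (134000·30.00 + 6200·174.0)/140200 = 36.37 mg/L.
Outfall 2: combined Q = 156700 L/s; C = (140200·36.37 + 16500·517.0)/156700 = 86.98 mg/L.
Outfall 3: combined Q = 161500 L/s; C = (156700·86.98 + 4840·390.0)/161500 = 96.06 mg/L.

96.1 mg/L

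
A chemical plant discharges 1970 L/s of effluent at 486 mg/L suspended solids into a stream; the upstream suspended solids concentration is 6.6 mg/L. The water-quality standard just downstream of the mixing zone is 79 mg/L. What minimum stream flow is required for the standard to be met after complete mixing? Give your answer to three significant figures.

11100 L/s

Set C_mix = 79: (Q·6.600 + 1970·486.0) / (Q + 1970) = 79
→ Q = 1970·(486.0 − 79)/(79 − 6.600) = 11070 L/s.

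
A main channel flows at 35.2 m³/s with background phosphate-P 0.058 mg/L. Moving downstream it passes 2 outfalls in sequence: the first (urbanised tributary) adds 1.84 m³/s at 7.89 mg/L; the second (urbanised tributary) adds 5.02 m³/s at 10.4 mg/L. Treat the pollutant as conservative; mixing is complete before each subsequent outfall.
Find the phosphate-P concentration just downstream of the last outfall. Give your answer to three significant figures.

1.63 mg/L

Below outfall 1: Q → 37.04 m³/s, C = (35.20·0.05800 + 1.840·7.890)/37.04 = 0.4471 mg/L.
Below outfall 2: Q → 42.06 m³/s, C = (37.04·0.4471 + 5.020·10.40)/42.06 = 1.635 mg/L.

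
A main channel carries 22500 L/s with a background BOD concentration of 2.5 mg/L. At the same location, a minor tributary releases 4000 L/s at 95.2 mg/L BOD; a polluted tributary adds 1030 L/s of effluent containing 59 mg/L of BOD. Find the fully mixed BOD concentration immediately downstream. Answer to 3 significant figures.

18.1 mg/L

Mixed concentration C = ΣQC/ΣQ = (22500·2.500 + 4000·95.20 + 1030·59.00) / 27530 = 497800/27530 = 18.08 mg/L.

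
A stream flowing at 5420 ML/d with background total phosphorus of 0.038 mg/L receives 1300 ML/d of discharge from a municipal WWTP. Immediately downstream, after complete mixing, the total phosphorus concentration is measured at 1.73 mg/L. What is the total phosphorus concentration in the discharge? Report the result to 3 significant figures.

Mass balance: 5420·0.03800 + 1300·Cₑ = 6720·1.730
→ Cₑ = (6720·1.730 − 5420·0.03800) / 1300 = 8.784 mg/L.

8.78 mg/L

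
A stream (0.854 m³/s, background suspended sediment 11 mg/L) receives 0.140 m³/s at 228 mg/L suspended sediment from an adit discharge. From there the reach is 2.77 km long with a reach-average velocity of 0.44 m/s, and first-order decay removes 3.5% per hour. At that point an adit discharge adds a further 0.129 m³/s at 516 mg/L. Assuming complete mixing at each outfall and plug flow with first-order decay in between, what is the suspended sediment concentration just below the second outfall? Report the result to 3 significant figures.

93.8 mg/L

Mass balance: C = (0.8540·11.00 + 0.1400·228.0) / 0.9940 = 41.31/0.9940 = 41.56 mg/L; combined flow 0.9940 m³/s.
Travel time t = 2.77·1000 / 0.44 = 6295 s = 1.749 h.
3.5%/h lost → k = −ln(1 − 0.035) = 0.03563 h⁻¹.
Applying C = C₀e^(−kt): 41.56 × 0.9396 = 39.05 mg/L.
At the second outfall, C = (0.9940·39.05 + 0.1290·516.0) / (0.9940 + 0.1290) = 93.84 mg/L.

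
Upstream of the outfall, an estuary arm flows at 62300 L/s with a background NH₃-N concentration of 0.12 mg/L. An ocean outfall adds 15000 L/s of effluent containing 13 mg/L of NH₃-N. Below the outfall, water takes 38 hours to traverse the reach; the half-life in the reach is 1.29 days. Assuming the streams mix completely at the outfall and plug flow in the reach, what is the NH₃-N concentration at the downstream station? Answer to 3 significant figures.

1.12 mg/L

Mixed concentration C = ΣQC/ΣQ = (62300·0.1200 + 15000·13.00) / 77300 = 202500/77300 = 2.619 mg/L.
Half-life 1.29 d → k = ln 2 / 1.29 = 0.5373 d⁻¹.
Decay over the reach: 2.619·exp(−kt) = 2.619·0.4271 = 1.119 mg/L.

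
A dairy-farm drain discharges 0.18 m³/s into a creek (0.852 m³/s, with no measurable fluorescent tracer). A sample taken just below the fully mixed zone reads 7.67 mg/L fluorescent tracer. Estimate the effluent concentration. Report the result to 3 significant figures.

44.0 mg/L

Mass balance: 0.8520·0 + 0.1800·Cₑ = 1.032·7.670
→ Cₑ = (1.032·7.670 − 0.8520·0) / 0.1800 = 43.97 mg/L.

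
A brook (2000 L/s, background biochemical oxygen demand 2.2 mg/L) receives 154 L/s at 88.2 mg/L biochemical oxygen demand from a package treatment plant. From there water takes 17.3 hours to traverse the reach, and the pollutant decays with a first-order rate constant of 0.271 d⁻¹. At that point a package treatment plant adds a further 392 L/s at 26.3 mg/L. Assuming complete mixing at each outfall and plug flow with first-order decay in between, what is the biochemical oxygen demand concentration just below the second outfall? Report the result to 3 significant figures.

Mixed concentration C = ΣQC/ΣQ = (2000·2.200 + 154.0·88.20) / 2154 = 17980/2154 = 8.349 mg/L; combined flow 2154 L/s.
First-order decay: C = 8.349·exp(−k·t) = 8.349·0.8226 = 6.867 mg/L.
At the second outfall, C = (2154·6.867 + 392.0·26.30) / (2154 + 392.0) = 9.859 mg/L.

9.86 mg/L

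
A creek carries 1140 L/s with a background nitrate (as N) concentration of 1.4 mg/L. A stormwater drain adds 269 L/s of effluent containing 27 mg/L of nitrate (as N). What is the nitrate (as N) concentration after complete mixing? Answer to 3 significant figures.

Conservation of mass: C = (1140·1.400 + 269.0·27.00) / 1409 = 8859/1409 = 6.287 mg/L.

6.29 mg/L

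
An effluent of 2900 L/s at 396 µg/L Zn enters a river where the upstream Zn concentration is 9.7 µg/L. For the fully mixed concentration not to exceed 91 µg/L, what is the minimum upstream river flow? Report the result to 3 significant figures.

Set C_mix = 91: (Q·9.700 + 2900·396.0) / (Q + 2900) = 91
→ Q = 2900·(396.0 − 91)/(91 − 9.700) = 10880 L/s.

10900 L/s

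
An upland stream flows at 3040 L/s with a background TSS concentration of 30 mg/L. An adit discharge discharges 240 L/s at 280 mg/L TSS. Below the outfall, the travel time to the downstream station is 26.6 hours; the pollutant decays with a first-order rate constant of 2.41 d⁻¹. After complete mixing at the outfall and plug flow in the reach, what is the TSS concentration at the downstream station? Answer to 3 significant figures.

Flow-weighted average: C = (3040·30.00 + 240.0·280.0) / 3280 = 158400/3280 = 48.29 mg/L.
Decay over the reach: 48.29·exp(−kt) = 48.29·0.06918 = 3.341 mg/L.

3.34 mg/L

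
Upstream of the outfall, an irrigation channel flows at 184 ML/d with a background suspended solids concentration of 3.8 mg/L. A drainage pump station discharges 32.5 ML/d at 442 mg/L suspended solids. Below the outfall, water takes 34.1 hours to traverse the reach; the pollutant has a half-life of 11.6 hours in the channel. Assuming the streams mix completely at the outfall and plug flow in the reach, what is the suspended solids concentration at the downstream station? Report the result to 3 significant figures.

9.07 mg/L

Mass balance: C = (184.0·3.800 + 32.50·442.0) / 216.5 = 15060/216.5 = 69.58 mg/L.
Half-life 11.6 h → k = ln 2 / 11.6 = 0.05975 h⁻¹ = 1.434 d⁻¹.
After decay, C = 69.58 × e^(−kt) = 69.58 × 0.1303 = 9.069 mg/L.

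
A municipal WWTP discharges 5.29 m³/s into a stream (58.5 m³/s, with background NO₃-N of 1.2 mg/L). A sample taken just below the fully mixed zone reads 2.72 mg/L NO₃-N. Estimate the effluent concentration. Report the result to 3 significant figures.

19.5 mg/L

Mass balance: 58.50·1.200 + 5.290·Cₑ = 63.79·2.720
→ Cₑ = (63.79·2.720 − 58.50·1.200) / 5.290 = 19.53 mg/L.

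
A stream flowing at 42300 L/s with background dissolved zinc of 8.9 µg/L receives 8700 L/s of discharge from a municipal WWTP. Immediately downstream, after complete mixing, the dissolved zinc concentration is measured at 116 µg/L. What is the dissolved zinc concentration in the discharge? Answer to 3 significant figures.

637 µg/L

Mass balance: 42300·8.900 + 8700·Cₑ = 51000·116.0
→ Cₑ = (51000·116.0 − 42300·8.900) / 8700 = 636.7 µg/L.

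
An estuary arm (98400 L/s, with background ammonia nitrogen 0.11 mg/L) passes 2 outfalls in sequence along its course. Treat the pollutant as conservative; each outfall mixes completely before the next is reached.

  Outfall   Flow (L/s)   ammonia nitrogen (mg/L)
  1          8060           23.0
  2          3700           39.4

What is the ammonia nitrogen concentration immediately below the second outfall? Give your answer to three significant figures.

Below outfall 1: Q → 106500 L/s, C = (98400·0.1100 + 8060·23.00)/106500 = 1.843 mg/L.
Below outfall 2: Q → 110200 L/s, C = (106500·1.843 + 3700·39.40)/110200 = 3.104 mg/L.

3.10 mg/L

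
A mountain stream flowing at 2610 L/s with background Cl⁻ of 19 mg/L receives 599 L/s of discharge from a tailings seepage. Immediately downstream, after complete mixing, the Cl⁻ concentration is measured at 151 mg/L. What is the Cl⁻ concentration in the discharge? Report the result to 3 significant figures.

Mass balance: 2610·19.00 + 599.0·Cₑ = 3209·151.0
→ Cₑ = (3209·151.0 − 2610·19.00) / 599.0 = 726.2 mg/L.

726 mg/L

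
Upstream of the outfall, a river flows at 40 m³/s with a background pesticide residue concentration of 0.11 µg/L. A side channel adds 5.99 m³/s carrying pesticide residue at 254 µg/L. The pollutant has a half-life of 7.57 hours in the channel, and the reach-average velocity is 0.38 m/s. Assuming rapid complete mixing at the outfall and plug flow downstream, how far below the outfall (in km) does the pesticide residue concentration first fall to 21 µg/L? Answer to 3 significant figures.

6.83 km

After mixing, C = (40.00·0.1100 + 5.990·254.0) / 45.99 = 1526/45.99 = 33.18 µg/L.
Half-life 7.57 h → k = ln 2 / 7.57 = 0.09157 h⁻¹ = 2.198 d⁻¹.
Set 33.18·exp(−k·t) = 21 → t = ln(33.18/21)/k = 17980 s = 4.995 h.
Distance = v·t = 0.38·17980 = 6833 m = 6.833 km.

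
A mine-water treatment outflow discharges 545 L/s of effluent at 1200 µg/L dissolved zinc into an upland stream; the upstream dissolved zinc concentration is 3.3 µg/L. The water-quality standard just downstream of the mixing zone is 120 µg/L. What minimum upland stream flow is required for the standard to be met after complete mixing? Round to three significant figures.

Set C_mix = 120: (Q·3.300 + 545.0·1200) / (Q + 545.0) = 120
→ Q = 545.0·(1200 − 120)/(120 − 3.300) = 5044 L/s.

5040 L/s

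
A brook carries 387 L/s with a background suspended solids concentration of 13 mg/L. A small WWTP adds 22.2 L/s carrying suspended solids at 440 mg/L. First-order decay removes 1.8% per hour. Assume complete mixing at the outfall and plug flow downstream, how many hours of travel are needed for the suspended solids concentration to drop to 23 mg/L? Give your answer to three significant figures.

24.9 h

After mixing, C = (387.0·13.00 + 22.20·440.0) / 409.2 = 14800/409.2 = 36.17 mg/L.
1.8%/h lost → k = −ln(1 − 0.018) = 0.01816 h⁻¹.
36.17·exp(−k·t) = 23 → t = ln(36.17/23)/k = 89710 s = 24.92 h.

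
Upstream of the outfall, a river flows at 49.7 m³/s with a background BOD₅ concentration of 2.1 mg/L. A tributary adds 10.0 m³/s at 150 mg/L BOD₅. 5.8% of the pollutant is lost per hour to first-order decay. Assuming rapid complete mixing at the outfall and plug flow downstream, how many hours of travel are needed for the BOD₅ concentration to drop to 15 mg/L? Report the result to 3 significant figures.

9.76 h

Mixed concentration C = ΣQC/ΣQ = (49.70·2.100 + 10.00·150.0) / 59.70 = 1604/59.70 = 26.87 mg/L.
5.8%/h lost → k = −ln(1 − 0.058) = 0.05975 h⁻¹.
26.87·exp(−k·t) = 15 → t = ln(26.87/15)/k = 35130 s = 9.759 h.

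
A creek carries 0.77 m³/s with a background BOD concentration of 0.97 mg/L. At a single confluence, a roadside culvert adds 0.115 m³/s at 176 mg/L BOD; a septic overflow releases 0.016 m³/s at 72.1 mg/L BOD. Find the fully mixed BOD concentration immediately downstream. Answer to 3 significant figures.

After mixing, C = (0.7700·0.9700 + 0.1150·176.0 + 0.01600·72.10) / 0.9010 = 22.14/0.9010 = 24.57 mg/L.

24.6 mg/L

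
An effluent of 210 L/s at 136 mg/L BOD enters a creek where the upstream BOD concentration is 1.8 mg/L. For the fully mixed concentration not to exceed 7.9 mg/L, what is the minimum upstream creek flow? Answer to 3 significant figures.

4410 L/s

Set C_mix = 7.9: (Q·1.800 + 210.0·136.0) / (Q + 210.0) = 7.9
→ Q = 210.0·(136.0 − 7.9)/(7.9 − 1.800) = 4410 L/s.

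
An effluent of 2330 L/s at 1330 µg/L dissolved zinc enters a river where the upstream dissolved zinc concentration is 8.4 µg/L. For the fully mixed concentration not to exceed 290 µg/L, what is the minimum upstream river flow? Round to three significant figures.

Set C_mix = 290: (Q·8.400 + 2330·1330) / (Q + 2330) = 290
→ Q = 2330·(1330 − 290)/(290 − 8.400) = 8605 L/s.

8610 L/s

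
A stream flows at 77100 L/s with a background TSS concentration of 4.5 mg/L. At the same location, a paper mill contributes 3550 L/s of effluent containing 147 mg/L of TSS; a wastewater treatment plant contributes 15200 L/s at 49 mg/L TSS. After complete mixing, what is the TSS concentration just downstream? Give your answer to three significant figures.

After mixing, C = (77100·4.500 + 3550·147.0 + 15200·49.00) / 95850 = 1614000/95850 = 16.83 mg/L.

16.8 mg/L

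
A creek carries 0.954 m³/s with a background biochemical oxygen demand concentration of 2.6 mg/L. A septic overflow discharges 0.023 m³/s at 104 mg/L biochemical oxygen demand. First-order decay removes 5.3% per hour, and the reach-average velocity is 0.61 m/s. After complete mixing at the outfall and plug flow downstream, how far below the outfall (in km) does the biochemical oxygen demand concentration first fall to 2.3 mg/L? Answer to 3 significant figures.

31.2 km

Conservation of mass: C = (0.9540·2.600 + 0.02300·104.0) / 0.9770 = 4.872/0.9770 = 4.987 mg/L.
5.3%/h lost → k = −ln(1 − 0.053) = 0.05446 h⁻¹.
Set 4.987·exp(−k·t) = 2.3 → t = ln(4.987/2.3)/k = 51160 s = 14.21 h.
Distance = v·t = 0.61·51160 = 31210 m = 31.21 km.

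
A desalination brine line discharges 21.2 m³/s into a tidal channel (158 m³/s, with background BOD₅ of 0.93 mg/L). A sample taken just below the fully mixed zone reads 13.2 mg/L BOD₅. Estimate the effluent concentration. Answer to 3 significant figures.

105 mg/L

Mass balance: 158.0·0.9300 + 21.20·Cₑ = 179.2·13.20
→ Cₑ = (179.2·13.20 − 158.0·0.9300) / 21.20 = 104.6 mg/L.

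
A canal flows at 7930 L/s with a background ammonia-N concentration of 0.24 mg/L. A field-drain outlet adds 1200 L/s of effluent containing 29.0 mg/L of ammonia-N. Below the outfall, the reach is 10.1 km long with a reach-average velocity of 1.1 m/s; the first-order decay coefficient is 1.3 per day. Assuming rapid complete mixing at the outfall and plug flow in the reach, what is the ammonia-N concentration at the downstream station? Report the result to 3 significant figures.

Mass balance: C = (7930·0.2400 + 1200·29.00) / 9130 = 36700/9130 = 4.020 mg/L.
Travel time t = 10.1·1000 / 1.1 = 9182 s = 2.551 h.
Decay over the reach: 4.020·exp(−kt) = 4.020·0.8710 = 3.501 mg/L.

3.50 mg/L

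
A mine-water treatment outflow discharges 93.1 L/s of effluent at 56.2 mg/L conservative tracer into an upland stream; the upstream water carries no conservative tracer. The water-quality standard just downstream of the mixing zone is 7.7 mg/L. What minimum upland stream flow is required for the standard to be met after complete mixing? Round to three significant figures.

586 L/s

Set C_mix = 7.7: (Q·0 + 93.10·56.20) / (Q + 93.10) = 7.7
→ Q = 93.10·(56.20 − 7.7)/(7.7 − 0) = 586.4 L/s.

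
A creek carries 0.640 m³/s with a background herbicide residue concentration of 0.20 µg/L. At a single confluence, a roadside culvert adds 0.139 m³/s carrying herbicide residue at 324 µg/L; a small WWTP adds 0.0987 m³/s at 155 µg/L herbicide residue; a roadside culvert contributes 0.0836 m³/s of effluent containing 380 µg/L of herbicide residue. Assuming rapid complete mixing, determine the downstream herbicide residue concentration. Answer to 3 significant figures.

95.9 µg/L

After mixing, C = (0.6400·0.2000 + 0.1390·324.0 + 0.09870·155.0 + 0.08360·380.0) / 0.9613 = 92.23/0.9613 = 95.94 µg/L.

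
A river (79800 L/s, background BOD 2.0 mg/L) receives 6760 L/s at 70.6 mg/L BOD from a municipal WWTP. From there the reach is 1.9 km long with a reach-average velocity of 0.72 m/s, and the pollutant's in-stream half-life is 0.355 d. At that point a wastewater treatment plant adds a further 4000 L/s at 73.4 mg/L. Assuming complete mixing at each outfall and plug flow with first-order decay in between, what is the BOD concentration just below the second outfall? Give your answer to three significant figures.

9.87 mg/L

After mixing, C = (79800·2.000 + 6760·70.60) / 86560 = 636900/86560 = 7.357 mg/L; combined flow 86560 L/s.
Travel time t = 1.9·1000 / 0.72 = 2639 s = 0.7330 h.
Half-life 0.355 d → k = ln 2 / 0.355 = 1.953 d⁻¹.
After decay, C = 7.357 × e^(−kt) = 7.357 × 0.9421 = 6.931 mg/L.
Second outfall: C = (86560·6.931 + 4000·73.40)/90560 = 9.867 mg/L.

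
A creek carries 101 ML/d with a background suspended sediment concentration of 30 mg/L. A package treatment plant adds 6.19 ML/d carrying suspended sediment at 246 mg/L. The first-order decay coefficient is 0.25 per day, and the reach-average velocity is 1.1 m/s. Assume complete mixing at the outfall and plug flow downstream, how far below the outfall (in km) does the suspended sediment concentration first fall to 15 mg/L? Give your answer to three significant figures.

396 km

Conservation of mass: C = (101.0·30.00 + 6.190·246.0) / 107.2 = 4553/107.2 = 42.47 mg/L.
Set 42.47·exp(−k·t) = 15 → t = ln(42.47/15)/k = 359700 s = 99.92 h.
Distance = v·t = 1.1·359700 = 395700 m = 395.7 km.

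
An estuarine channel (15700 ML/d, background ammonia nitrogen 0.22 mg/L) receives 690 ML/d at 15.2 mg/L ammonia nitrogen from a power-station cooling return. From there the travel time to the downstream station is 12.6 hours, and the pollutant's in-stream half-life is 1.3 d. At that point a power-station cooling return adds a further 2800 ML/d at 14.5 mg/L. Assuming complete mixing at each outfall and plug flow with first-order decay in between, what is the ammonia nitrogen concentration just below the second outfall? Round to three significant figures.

Mass balance: C = (15700·0.2200 + 690.0·15.20) / 16390 = 13940/16390 = 0.8506 mg/L; combined flow 16390 ML/d.
Half-life 1.3 d → k = ln 2 / 1.3 = 0.5332 d⁻¹.
First-order decay: C = 0.8506·exp(−k·t) = 0.8506·0.7558 = 0.6429 mg/L.
At the second outfall, C = (16390·0.6429 + 2800·14.50) / (16390 + 2800) = 2.665 mg/L.

2.66 mg/L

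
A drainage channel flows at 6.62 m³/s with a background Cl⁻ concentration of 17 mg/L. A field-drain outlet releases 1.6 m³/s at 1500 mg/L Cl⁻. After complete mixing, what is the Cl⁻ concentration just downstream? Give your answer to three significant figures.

306 mg/L

After mixing, C = (6.620·17.00 + 1.600·1500) / 8.220 = 2513/8.220 = 305.7 mg/L.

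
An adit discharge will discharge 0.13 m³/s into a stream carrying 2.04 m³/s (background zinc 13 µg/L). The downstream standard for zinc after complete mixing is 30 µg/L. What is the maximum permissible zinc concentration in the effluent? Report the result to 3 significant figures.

At the limit, (Qr·Cr + Qe·Cₑ)/(Qr + Qe) = 30:
Cₑ = (2.170·30 − 2.040·13.00) / 0.1300 = 296.8 µg/L.

297 µg/L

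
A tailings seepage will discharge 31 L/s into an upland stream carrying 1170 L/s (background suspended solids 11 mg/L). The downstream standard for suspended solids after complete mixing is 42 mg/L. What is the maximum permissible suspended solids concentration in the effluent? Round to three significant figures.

1210 mg/L

At the limit, (Qr·Cr + Qe·Cₑ)/(Qr + Qe) = 42:
Cₑ = (1201·42 − 1170·11.00) / 31.00 = 1212 mg/L.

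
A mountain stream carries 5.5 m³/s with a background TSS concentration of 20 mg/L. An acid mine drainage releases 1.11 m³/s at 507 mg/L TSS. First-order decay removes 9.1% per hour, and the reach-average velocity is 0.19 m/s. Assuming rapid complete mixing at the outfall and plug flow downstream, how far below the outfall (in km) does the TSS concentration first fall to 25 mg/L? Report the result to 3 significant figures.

10.1 km

After mixing, C = (5.500·20.00 + 1.110·507.0) / 6.610 = 672.8/6.610 = 101.8 mg/L.
9.1%/h lost → k = −ln(1 − 0.091) = 0.09541 h⁻¹.
Set 101.8·exp(−k·t) = 25 → t = ln(101.8/25)/k = 52970 s = 14.71 h.
Distance = v·t = 0.19·52970 = 10060 m = 10.06 km.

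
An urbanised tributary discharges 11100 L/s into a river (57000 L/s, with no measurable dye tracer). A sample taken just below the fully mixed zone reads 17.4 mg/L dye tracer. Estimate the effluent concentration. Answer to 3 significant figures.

Mass balance: 57000·0 + 11100·Cₑ = 68100·17.40
→ Cₑ = (68100·17.40 − 57000·0) / 11100 = 106.8 mg/L.

107 mg/L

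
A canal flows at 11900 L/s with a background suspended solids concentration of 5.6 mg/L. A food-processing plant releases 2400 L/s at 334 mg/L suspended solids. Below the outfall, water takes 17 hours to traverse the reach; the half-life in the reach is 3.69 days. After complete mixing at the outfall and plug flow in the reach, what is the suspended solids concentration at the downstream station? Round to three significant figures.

53.2 mg/L

After mixing, C = (11900·5.600 + 2400·334.0) / 14300 = 868200/14300 = 60.72 mg/L.
Half-life 3.69 d → k = ln 2 / 3.69 = 0.1878 d⁻¹.
Decay over the reach: 60.72·exp(−kt) = 60.72·0.8754 = 53.15 mg/L.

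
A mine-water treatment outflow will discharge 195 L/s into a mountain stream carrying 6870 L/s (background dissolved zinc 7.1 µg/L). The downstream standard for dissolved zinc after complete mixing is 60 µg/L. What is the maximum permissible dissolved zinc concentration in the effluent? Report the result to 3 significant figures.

At the limit, (Qr·Cr + Qe·Cₑ)/(Qr + Qe) = 60:
Cₑ = (7065·60 − 6870·7.100) / 195.0 = 1924 µg/L.

1920 µg/L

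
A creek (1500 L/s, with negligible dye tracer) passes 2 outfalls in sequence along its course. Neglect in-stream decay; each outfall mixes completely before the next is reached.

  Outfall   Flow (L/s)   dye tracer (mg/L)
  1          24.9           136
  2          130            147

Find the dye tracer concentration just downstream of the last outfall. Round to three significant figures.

Below outfall 1: Q → 1525 L/s, C = (1500·0 + 24.90·136.0)/1525 = 2.221 mg/L.
Below outfall 2: Q → 1655 L/s, C = (1525·2.221 + 130.0·147.0)/1655 = 13.59 mg/L.

13.6 mg/L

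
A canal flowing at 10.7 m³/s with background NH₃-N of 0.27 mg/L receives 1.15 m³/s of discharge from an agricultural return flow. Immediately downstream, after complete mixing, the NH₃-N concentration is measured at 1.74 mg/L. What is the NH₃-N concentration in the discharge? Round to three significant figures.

Mass balance: 10.70·0.2700 + 1.150·Cₑ = 11.85·1.740
→ Cₑ = (11.85·1.740 − 10.70·0.2700) / 1.150 = 15.42 mg/L.

15.4 mg/L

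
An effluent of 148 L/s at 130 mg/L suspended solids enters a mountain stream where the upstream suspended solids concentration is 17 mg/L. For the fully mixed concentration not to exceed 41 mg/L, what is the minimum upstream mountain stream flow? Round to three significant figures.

549 L/s

Set C_mix = 41: (Q·17.00 + 148.0·130.0) / (Q + 148.0) = 41
→ Q = 148.0·(130.0 − 41)/(41 − 17.00) = 548.8 L/s.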